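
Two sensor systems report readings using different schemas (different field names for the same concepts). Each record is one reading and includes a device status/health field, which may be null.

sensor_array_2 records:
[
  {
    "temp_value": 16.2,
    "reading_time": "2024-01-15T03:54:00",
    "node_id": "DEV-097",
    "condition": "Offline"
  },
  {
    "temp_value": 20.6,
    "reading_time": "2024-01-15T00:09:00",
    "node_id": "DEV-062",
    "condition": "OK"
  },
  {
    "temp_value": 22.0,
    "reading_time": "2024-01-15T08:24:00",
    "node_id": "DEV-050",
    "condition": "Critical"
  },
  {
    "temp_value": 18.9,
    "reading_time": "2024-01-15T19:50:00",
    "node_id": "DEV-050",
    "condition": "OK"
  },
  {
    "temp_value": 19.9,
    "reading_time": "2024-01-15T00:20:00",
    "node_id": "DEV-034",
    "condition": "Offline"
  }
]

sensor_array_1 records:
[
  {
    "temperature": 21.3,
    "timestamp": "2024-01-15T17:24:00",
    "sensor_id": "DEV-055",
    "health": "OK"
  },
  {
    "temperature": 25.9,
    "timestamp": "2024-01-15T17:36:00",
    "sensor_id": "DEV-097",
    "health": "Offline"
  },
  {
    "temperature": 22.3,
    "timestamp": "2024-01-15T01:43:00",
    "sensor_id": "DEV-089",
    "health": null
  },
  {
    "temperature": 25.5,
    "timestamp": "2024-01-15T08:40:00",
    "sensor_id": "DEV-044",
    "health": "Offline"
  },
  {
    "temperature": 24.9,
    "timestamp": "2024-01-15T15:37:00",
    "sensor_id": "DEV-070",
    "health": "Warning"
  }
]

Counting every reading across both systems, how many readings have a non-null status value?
9

Schema mapping: "condition" (sensor_array_2) = "health" (sensor_array_1) = status

Non-null in sensor_array_2: 5
Non-null in sensor_array_1: 4

Total non-null: 5 + 4 = 9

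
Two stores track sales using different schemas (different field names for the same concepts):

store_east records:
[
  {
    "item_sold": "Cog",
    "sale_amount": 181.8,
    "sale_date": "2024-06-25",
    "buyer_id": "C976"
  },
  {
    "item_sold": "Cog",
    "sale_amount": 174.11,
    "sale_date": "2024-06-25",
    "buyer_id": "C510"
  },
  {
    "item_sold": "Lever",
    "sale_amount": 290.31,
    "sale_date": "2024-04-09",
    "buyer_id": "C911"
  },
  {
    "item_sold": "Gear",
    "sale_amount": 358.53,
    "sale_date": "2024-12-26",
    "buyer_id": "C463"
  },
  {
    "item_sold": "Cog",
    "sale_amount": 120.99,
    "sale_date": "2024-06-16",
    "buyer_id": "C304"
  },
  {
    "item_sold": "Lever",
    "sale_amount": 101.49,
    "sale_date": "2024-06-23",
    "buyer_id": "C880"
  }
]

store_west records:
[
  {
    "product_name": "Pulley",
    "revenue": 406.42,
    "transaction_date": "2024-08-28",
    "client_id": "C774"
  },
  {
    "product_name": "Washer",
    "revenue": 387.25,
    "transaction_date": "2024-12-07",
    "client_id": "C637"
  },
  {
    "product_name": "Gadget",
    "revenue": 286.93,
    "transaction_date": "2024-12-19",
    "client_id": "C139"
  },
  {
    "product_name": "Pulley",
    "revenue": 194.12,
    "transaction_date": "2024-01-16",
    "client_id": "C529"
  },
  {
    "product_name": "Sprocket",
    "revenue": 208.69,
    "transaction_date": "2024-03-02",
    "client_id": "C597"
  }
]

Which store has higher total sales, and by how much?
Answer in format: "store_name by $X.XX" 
store_west by $256.18

Schema mapping: "sale_amount" (store_east) = "revenue" (store_west) = sale amount

Total for store_east: 1227.23
Total for store_west: 1483.41

Difference: |1227.23 - 1483.41| = 256.18
store_west has higher sales by $256.18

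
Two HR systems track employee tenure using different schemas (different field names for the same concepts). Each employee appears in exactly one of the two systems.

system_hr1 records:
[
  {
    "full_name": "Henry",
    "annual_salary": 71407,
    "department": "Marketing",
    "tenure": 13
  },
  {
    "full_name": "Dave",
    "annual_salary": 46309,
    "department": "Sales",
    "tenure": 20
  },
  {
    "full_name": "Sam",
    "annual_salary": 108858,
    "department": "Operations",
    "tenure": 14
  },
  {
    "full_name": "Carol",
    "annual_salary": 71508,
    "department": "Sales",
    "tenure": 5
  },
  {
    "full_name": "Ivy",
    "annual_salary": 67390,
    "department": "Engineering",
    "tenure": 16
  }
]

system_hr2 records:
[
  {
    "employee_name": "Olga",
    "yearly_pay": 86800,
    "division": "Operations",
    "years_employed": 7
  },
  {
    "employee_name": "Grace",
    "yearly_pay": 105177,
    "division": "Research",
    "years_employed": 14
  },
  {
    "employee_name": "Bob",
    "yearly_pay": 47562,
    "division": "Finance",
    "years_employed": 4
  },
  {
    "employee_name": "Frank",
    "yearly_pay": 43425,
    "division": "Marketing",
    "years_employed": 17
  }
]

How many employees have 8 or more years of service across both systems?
6

Reconcile schemas: "tenure" (system_hr1) = "years_employed" (system_hr2) = years of service

From system_hr1: 4 employees with >= 8 years
From system_hr2: 2 employees with >= 8 years

Total: 4 + 2 = 6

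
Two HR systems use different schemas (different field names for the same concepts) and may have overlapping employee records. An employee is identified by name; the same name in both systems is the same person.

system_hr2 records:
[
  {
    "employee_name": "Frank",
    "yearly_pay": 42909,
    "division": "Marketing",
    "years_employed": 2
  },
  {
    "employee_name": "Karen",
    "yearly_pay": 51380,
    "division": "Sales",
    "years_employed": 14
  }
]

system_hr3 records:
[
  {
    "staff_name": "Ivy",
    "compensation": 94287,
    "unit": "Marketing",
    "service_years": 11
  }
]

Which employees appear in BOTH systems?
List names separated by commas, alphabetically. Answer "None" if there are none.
None

Schema mapping: "employee_name" (system_hr2) = "staff_name" (system_hr3) = employee name

Names in system_hr2: ['Frank', 'Karen']
Names in system_hr3: ['Ivy']

Intersection: None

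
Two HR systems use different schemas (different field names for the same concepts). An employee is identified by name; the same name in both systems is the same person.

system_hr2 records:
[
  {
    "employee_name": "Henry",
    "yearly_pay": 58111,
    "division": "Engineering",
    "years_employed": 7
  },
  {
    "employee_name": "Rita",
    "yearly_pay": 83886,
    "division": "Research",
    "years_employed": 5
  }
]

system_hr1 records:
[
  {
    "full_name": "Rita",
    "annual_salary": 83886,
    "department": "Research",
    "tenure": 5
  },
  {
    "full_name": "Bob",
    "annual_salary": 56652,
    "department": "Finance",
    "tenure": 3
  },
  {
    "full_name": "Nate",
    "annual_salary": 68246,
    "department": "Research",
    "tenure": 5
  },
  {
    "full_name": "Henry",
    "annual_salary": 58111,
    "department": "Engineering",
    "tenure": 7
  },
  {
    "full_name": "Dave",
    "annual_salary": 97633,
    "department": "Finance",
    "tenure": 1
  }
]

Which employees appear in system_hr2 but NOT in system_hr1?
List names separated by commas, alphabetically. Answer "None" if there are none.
None

Schema mapping: "employee_name" (system_hr2) = "full_name" (system_hr1) = employee name

Names in system_hr2: ['Henry', 'Rita']
Names in system_hr1: ['Bob', 'Dave', 'Henry', 'Nate', 'Rita']

In system_hr2 but not system_hr1: None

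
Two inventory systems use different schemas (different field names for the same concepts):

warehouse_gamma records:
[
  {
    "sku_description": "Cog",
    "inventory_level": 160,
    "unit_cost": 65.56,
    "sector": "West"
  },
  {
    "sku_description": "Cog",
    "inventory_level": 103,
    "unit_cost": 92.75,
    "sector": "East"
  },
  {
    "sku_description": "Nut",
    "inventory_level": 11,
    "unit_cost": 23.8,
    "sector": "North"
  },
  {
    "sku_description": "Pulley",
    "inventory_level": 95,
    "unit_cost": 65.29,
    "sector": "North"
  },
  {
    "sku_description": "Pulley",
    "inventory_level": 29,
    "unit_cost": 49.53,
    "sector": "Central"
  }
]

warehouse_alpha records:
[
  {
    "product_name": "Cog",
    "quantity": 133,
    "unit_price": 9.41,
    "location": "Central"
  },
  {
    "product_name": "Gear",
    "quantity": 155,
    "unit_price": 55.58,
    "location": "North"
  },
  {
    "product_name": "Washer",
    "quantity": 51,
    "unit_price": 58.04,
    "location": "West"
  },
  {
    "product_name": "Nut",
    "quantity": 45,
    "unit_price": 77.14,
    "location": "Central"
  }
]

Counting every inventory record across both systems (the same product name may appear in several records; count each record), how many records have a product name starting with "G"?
1

Schema mapping: "sku_description" (warehouse_gamma) = "product_name" (warehouse_alpha) = product name

Records with product name starting with "G" in warehouse_gamma: 0
Records with product name starting with "G" in warehouse_alpha: 1

Total: 0 + 1 = 1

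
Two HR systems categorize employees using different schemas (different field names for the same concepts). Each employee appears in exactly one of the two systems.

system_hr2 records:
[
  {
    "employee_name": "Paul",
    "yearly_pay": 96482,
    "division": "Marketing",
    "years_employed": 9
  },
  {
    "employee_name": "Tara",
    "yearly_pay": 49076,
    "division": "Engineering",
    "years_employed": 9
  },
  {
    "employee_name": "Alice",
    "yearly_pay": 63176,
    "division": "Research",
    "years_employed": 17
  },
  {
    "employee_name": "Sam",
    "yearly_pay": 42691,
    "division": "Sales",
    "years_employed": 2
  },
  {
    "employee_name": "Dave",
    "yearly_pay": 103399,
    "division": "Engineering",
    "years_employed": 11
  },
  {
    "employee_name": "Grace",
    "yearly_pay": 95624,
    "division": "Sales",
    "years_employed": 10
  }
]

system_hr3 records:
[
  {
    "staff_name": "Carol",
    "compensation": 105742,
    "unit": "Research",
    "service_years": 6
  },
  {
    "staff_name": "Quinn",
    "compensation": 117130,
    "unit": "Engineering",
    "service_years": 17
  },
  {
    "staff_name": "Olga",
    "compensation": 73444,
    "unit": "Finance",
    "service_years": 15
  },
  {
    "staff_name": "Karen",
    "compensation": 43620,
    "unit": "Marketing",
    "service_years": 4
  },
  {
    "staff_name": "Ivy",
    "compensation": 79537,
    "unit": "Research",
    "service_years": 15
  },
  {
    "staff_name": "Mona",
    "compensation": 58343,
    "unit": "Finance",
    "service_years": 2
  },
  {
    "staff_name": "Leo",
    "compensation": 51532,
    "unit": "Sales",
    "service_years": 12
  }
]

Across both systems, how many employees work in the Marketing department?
2

Schema mapping: "division" (system_hr2) = "unit" (system_hr3) = department

Marketing employees in system_hr2: 1
Marketing employees in system_hr3: 1

Total in Marketing: 1 + 1 = 2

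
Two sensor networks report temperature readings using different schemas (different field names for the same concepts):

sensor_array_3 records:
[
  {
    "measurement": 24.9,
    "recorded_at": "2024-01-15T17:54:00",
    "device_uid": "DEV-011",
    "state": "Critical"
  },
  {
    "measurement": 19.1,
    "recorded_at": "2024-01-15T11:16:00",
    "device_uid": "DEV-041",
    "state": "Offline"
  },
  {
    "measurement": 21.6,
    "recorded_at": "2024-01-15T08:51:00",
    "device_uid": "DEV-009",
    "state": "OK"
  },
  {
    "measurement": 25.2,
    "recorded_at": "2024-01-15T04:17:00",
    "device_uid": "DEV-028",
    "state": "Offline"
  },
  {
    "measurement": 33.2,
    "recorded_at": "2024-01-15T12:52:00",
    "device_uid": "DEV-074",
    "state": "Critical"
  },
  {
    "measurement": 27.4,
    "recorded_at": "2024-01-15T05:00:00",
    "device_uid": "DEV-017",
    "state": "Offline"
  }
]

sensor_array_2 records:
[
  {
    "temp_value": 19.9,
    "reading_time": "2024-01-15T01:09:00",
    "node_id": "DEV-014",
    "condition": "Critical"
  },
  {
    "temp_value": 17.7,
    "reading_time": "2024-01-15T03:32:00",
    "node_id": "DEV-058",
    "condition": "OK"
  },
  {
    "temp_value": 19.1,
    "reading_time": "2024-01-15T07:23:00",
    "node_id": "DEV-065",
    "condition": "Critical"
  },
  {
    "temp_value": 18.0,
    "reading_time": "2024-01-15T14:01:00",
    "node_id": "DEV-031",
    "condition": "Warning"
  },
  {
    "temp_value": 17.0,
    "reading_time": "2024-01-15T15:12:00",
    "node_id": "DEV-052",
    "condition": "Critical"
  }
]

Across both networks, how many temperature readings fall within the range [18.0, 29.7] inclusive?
8

Schema mapping: "measurement" (sensor_array_3) = "temp_value" (sensor_array_2) = temperature

Readings in [18.0, 29.7] from sensor_array_3: 5
Readings in [18.0, 29.7] from sensor_array_2: 3

Total count: 5 + 3 = 8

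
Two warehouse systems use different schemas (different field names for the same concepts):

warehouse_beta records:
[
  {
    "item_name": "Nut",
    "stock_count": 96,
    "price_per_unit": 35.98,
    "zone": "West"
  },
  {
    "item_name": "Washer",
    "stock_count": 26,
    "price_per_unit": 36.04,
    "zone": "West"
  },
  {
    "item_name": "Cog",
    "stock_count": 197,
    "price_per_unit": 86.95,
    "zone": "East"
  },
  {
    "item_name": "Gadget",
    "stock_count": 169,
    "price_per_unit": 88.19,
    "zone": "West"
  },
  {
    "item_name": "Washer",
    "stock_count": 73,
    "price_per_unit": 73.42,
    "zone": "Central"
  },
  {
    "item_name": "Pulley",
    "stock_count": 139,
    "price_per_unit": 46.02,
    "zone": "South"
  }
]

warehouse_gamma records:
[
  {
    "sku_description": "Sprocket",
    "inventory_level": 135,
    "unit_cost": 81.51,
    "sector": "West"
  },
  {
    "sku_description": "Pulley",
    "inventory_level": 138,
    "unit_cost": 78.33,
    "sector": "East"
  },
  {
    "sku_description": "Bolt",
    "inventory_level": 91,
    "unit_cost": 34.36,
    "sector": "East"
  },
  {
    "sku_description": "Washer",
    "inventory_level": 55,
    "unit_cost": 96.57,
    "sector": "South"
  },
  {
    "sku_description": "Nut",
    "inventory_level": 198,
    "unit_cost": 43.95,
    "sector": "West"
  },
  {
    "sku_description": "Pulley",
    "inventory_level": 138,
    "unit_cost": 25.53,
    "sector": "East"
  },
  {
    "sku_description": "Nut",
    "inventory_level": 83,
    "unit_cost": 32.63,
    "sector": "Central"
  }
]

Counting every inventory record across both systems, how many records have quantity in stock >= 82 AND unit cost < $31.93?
1

Schema mappings:
- "stock_count" (warehouse_beta) = "inventory_level" (warehouse_gamma) = quantity
- "price_per_unit" (warehouse_beta) = "unit_cost" (warehouse_gamma) = unit cost

Records meeting both conditions in warehouse_beta: 0
Records meeting both conditions in warehouse_gamma: 1

Total: 0 + 1 = 1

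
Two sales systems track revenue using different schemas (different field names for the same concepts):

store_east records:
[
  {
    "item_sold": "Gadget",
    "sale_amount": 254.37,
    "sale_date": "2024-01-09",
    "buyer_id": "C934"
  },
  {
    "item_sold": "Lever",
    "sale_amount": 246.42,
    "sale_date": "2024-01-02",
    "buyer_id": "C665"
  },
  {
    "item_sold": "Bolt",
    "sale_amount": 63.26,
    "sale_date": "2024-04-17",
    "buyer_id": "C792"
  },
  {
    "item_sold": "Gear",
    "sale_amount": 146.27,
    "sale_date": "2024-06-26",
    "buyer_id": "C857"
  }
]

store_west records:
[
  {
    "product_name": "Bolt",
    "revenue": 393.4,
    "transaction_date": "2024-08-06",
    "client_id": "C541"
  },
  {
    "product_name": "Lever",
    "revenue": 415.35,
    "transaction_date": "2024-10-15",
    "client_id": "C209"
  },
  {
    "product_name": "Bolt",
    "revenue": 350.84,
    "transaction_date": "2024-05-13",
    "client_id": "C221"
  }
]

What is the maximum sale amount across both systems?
415.35

Reconcile: "sale_amount" (store_east) = "revenue" (store_west) = sale amount

Maximum in store_east: 254.37
Maximum in store_west: 415.35

Overall maximum: max(254.37, 415.35) = 415.35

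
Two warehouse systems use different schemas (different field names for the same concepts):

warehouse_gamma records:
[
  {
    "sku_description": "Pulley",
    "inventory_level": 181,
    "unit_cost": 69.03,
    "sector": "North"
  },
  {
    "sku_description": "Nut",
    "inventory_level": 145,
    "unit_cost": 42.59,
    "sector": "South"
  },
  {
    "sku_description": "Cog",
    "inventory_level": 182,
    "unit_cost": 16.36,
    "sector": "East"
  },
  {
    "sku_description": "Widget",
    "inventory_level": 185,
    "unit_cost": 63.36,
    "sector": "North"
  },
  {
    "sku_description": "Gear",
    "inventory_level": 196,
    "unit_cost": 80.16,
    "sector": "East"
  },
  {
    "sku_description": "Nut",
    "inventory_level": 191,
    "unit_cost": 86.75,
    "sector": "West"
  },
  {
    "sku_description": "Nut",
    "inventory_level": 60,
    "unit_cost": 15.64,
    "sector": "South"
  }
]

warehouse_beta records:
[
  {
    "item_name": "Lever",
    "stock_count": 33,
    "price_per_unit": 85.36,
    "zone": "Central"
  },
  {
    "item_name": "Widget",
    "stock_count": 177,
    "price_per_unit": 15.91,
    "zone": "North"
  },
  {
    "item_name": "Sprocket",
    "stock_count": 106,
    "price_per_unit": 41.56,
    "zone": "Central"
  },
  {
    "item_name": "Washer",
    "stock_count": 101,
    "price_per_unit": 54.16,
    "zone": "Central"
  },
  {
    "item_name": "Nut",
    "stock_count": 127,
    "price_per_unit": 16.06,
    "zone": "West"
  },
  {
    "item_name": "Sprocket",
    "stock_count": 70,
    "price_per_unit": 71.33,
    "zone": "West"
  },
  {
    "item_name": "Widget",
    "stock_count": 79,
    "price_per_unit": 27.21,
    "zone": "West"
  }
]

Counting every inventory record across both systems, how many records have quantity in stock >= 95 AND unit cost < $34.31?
3

Schema mappings:
- "inventory_level" (warehouse_gamma) = "stock_count" (warehouse_beta) = quantity
- "unit_cost" (warehouse_gamma) = "price_per_unit" (warehouse_beta) = unit cost

Records meeting both conditions in warehouse_gamma: 1
Records meeting both conditions in warehouse_beta: 2

Total: 1 + 2 = 3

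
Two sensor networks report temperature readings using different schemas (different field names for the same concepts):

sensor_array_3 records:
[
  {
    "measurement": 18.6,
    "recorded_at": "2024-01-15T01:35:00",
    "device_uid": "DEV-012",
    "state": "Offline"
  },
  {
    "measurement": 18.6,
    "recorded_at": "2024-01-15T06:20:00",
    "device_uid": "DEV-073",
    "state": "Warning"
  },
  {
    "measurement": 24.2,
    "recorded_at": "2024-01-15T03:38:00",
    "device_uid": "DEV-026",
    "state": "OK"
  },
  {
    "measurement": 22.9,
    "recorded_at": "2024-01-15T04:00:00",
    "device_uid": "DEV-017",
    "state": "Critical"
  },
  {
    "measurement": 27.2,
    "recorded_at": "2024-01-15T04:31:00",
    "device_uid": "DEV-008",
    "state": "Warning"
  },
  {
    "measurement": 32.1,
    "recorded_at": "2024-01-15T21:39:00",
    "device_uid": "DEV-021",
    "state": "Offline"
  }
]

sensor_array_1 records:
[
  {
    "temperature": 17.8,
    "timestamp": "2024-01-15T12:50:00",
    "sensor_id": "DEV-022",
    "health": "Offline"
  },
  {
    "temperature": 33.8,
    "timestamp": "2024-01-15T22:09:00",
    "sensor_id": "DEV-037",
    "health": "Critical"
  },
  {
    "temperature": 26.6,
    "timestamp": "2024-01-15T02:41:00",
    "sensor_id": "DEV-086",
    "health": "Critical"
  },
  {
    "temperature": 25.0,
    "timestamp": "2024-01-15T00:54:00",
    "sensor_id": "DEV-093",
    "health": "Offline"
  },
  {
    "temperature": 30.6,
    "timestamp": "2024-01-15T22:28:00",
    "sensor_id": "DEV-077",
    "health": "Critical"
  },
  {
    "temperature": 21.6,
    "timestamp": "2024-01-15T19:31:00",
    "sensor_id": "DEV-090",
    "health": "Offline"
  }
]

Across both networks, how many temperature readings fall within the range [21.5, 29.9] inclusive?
6

Schema mapping: "measurement" (sensor_array_3) = "temperature" (sensor_array_1) = temperature

Readings in [21.5, 29.9] from sensor_array_3: 3
Readings in [21.5, 29.9] from sensor_array_1: 3

Total count: 3 + 3 = 6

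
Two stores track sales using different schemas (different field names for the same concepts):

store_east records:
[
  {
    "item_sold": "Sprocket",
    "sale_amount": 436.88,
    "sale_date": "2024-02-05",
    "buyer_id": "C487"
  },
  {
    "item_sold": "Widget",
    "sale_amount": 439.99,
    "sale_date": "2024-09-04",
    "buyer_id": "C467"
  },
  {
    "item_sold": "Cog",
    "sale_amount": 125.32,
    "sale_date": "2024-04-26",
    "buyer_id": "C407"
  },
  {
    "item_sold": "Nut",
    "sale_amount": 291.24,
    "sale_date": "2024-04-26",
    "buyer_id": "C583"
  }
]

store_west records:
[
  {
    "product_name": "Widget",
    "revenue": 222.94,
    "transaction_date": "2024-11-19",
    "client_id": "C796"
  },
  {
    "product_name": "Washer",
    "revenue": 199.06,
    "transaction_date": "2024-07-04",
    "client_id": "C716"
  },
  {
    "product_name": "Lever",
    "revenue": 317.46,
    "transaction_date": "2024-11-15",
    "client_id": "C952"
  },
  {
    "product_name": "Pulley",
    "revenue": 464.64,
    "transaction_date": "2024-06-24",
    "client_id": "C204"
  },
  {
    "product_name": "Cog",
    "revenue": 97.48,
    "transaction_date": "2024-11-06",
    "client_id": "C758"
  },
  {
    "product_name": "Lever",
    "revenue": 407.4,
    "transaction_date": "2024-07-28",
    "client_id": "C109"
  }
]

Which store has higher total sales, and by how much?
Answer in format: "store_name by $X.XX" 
store_west by $415.55

Schema mapping: "sale_amount" (store_east) = "revenue" (store_west) = sale amount

Total for store_east: 1293.43
Total for store_west: 1708.98

Difference: |1293.43 - 1708.98| = 415.55
store_west has higher sales by $415.55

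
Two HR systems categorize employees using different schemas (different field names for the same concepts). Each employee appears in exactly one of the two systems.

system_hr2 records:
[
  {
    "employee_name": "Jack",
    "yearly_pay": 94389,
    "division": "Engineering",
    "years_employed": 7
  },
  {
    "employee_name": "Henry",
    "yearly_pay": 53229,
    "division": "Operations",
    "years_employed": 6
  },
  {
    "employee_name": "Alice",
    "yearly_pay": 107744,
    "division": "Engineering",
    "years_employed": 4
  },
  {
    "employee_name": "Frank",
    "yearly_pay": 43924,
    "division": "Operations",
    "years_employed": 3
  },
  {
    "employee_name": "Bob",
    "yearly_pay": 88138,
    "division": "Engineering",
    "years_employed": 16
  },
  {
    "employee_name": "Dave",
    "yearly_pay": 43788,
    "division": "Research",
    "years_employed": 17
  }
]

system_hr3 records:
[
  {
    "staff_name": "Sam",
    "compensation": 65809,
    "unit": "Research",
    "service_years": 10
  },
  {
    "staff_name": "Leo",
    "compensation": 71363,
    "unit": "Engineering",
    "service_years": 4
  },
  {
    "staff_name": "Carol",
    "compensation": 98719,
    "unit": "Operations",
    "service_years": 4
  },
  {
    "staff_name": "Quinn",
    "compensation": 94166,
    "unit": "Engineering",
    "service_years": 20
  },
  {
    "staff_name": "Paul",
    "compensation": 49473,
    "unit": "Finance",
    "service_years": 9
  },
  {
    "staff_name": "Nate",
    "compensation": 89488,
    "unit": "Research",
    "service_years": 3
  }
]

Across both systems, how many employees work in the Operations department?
3

Schema mapping: "division" (system_hr2) = "unit" (system_hr3) = department

Operations employees in system_hr2: 2
Operations employees in system_hr3: 1

Total in Operations: 2 + 1 = 3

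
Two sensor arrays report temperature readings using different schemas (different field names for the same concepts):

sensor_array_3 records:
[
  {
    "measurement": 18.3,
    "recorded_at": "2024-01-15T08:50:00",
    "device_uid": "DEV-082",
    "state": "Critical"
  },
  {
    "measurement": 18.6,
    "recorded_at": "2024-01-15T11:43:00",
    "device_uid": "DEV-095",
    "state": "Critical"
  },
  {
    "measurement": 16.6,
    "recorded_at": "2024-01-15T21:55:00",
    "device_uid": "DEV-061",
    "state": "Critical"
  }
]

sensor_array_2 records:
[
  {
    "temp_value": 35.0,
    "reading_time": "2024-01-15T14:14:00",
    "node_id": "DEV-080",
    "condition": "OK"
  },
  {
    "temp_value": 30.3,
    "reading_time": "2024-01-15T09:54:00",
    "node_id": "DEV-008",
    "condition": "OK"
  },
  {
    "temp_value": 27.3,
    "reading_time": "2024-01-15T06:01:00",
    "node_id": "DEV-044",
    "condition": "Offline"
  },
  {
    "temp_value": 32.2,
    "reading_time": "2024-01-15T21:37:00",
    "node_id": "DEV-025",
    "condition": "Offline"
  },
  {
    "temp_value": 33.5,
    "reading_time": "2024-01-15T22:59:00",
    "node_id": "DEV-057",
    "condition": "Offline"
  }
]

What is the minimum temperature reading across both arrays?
16.6

Schema mapping: "measurement" (sensor_array_3) = "temp_value" (sensor_array_2) = temperature reading

Minimum in sensor_array_3: 16.6
Minimum in sensor_array_2: 27.3

Overall minimum: min(16.6, 27.3) = 16.6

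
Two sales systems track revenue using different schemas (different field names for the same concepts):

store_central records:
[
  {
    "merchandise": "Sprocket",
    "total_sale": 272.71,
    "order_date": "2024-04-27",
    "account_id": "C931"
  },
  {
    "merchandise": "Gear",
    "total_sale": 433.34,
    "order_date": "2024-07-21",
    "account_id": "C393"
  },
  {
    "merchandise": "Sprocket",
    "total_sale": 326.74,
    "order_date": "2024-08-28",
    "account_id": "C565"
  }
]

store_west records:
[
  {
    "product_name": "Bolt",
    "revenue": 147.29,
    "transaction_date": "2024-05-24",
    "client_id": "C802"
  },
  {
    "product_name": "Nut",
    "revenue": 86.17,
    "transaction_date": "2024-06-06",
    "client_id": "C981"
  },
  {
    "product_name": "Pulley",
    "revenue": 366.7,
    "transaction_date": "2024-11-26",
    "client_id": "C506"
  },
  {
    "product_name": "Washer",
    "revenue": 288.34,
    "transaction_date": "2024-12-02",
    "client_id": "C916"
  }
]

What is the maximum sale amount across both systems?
433.34

Reconcile: "total_sale" (store_central) = "revenue" (store_west) = sale amount

Maximum in store_central: 433.34
Maximum in store_west: 366.7

Overall maximum: max(433.34, 366.7) = 433.34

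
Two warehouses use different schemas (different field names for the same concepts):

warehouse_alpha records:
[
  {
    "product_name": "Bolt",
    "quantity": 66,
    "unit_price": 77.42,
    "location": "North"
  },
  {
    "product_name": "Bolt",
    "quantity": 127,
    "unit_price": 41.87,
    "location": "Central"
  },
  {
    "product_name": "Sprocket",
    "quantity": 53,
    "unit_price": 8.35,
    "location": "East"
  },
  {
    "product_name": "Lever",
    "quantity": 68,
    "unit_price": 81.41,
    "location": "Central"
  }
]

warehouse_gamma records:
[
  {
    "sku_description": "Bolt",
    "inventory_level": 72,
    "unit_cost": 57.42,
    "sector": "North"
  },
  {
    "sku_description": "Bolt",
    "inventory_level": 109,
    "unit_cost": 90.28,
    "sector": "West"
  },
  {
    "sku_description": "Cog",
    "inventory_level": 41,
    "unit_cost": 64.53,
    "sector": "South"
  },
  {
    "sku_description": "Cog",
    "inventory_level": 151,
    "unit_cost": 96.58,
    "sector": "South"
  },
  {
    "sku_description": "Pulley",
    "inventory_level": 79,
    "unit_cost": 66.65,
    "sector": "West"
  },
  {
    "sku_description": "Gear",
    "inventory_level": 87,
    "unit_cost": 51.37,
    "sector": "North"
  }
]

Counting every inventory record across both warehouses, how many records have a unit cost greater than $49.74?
8

Schema mapping: "unit_price" (warehouse_alpha) = "unit_cost" (warehouse_gamma) = unit cost

Records > $49.74 in warehouse_alpha: 2
Records > $49.74 in warehouse_gamma: 6

Total count: 2 + 6 = 8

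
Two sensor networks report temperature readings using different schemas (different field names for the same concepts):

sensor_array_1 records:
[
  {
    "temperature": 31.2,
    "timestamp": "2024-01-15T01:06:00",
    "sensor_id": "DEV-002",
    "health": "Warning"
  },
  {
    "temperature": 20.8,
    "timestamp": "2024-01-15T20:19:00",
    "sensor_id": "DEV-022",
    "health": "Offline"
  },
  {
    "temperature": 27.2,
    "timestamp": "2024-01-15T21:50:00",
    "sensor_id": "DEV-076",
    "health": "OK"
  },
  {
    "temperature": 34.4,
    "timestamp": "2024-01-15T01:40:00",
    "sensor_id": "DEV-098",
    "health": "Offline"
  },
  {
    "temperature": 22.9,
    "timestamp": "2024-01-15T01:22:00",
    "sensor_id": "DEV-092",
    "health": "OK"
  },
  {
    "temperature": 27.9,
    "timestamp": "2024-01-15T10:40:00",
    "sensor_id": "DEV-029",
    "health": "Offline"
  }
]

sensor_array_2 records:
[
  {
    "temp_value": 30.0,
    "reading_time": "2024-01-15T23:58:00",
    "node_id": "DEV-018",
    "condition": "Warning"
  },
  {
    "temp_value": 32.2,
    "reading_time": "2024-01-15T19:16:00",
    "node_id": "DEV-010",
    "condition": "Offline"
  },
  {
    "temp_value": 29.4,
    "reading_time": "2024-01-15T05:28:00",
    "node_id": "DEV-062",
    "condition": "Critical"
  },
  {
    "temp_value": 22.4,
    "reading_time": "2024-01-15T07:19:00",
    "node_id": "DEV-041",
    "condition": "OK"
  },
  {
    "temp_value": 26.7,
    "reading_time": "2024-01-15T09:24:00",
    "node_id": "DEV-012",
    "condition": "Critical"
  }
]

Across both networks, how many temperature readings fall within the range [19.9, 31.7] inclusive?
9

Schema mapping: "temperature" (sensor_array_1) = "temp_value" (sensor_array_2) = temperature

Readings in [19.9, 31.7] from sensor_array_1: 5
Readings in [19.9, 31.7] from sensor_array_2: 4

Total count: 5 + 4 = 9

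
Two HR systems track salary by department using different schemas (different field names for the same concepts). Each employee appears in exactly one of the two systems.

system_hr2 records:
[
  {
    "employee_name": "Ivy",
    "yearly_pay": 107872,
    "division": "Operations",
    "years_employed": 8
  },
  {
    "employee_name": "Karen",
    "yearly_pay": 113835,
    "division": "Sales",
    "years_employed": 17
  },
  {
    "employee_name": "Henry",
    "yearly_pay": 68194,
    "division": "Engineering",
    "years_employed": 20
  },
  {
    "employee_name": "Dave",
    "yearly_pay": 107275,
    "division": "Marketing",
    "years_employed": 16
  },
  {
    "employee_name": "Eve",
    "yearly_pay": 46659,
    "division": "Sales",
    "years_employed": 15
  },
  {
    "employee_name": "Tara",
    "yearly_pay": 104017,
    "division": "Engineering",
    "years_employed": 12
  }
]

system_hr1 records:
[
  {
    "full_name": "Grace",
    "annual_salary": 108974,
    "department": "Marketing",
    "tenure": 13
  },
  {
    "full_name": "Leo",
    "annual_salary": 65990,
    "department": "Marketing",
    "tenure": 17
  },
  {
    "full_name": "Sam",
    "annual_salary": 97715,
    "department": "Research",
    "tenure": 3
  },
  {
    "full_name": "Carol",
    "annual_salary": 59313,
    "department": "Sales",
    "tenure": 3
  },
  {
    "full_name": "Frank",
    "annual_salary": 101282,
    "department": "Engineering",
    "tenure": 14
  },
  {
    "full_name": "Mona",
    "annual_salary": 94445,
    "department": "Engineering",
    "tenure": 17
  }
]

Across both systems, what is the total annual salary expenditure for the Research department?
97715

Schema mappings:
- "division" (system_hr2) = "department" (system_hr1) = department
- "yearly_pay" (system_hr2) = "annual_salary" (system_hr1) = salary

Research salaries from system_hr2: 0
Research salaries from system_hr1: 97715

Total: 0 + 97715 = 97715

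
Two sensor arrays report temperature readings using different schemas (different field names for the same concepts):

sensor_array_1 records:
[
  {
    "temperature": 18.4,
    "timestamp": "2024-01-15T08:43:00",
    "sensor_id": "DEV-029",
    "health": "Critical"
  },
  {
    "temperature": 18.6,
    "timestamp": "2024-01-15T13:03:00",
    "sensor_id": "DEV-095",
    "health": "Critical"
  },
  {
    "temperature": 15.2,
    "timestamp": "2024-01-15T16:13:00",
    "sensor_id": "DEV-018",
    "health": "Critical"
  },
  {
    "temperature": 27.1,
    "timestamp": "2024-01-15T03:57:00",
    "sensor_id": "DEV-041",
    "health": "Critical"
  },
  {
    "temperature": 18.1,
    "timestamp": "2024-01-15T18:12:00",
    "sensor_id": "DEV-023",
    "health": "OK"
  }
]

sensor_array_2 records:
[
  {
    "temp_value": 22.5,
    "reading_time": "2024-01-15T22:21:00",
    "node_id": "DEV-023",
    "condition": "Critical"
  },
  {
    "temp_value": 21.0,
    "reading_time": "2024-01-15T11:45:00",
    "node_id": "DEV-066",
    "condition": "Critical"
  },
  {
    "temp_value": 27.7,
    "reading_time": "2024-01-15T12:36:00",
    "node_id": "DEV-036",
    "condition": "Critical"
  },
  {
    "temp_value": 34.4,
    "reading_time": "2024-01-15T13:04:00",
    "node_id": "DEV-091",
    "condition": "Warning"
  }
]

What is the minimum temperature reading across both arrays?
15.2

Schema mapping: "temperature" (sensor_array_1) = "temp_value" (sensor_array_2) = temperature reading

Minimum in sensor_array_1: 15.2
Minimum in sensor_array_2: 21.0

Overall minimum: min(15.2, 21.0) = 15.2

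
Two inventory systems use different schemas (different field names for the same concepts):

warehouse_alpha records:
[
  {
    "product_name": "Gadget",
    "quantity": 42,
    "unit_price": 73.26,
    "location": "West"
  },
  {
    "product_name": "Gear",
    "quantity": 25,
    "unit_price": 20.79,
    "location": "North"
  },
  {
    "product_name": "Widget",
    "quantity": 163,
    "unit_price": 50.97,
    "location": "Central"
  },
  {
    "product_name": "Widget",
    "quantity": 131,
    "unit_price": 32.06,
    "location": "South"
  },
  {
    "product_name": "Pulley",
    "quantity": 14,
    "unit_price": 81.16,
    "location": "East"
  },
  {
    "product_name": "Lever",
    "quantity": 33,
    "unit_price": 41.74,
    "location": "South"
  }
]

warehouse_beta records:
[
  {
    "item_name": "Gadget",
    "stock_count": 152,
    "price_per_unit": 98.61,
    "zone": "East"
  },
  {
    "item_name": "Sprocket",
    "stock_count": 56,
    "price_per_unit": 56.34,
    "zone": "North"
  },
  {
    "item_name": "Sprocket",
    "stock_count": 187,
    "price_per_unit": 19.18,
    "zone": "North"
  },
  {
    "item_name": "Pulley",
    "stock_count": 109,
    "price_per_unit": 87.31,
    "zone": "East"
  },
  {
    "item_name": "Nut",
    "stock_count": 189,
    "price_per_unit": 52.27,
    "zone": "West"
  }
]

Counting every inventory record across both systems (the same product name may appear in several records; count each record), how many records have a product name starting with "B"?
0

Schema mapping: "product_name" (warehouse_alpha) = "item_name" (warehouse_beta) = product name

Records with product name starting with "B" in warehouse_alpha: 0
Records with product name starting with "B" in warehouse_beta: 0

Total: 0 + 0 = 0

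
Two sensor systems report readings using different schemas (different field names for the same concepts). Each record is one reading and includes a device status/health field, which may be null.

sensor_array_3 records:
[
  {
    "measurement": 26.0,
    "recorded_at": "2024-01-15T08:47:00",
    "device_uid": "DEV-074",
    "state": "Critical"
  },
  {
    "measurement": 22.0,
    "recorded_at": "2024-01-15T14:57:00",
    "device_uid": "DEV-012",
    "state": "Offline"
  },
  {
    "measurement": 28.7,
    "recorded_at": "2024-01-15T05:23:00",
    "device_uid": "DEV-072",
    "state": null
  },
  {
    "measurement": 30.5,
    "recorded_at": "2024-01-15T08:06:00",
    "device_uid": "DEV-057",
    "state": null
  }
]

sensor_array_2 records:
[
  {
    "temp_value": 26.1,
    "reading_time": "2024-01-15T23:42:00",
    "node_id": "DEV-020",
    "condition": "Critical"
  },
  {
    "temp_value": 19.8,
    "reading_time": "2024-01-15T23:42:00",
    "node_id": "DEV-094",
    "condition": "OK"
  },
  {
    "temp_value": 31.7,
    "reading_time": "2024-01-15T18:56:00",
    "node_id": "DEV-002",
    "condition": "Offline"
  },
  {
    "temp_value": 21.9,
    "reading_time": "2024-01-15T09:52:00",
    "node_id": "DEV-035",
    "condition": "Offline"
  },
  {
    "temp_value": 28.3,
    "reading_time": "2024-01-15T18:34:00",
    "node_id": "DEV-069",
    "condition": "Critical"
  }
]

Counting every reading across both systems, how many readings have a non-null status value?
7

Schema mapping: "state" (sensor_array_3) = "condition" (sensor_array_2) = status

Non-null in sensor_array_3: 2
Non-null in sensor_array_2: 5

Total non-null: 2 + 5 = 7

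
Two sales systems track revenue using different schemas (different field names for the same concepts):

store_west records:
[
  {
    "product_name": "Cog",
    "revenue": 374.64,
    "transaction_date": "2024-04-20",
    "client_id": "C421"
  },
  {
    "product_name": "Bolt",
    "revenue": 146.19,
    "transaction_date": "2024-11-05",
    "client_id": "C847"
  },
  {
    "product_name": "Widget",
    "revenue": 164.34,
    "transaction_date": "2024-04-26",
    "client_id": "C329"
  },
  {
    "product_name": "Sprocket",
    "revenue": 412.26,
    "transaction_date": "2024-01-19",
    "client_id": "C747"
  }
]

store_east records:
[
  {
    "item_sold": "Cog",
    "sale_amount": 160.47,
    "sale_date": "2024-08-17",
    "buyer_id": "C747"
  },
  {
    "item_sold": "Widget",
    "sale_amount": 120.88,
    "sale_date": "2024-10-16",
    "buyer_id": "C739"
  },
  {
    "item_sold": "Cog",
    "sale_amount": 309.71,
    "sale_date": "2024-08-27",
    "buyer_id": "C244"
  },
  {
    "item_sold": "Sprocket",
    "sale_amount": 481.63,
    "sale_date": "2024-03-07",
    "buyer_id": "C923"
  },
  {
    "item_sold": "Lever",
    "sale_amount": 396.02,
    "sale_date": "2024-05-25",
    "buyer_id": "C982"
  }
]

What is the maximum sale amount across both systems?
481.63

Reconcile: "revenue" (store_west) = "sale_amount" (store_east) = sale amount

Maximum in store_west: 412.26
Maximum in store_east: 481.63

Overall maximum: max(412.26, 481.63) = 481.63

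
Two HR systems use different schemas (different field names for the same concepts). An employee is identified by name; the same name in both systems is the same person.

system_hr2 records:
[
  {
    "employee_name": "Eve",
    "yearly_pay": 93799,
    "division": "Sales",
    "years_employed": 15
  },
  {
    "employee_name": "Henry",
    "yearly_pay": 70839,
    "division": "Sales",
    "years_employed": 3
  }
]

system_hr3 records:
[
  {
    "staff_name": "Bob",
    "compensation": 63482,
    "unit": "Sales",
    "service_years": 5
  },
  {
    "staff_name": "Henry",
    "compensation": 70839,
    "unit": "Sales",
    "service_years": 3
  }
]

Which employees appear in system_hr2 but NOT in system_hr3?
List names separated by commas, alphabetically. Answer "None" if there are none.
Eve

Schema mapping: "employee_name" (system_hr2) = "staff_name" (system_hr3) = employee name

Names in system_hr2: ['Eve', 'Henry']
Names in system_hr3: ['Bob', 'Henry']

In system_hr2 but not system_hr3: ['Eve']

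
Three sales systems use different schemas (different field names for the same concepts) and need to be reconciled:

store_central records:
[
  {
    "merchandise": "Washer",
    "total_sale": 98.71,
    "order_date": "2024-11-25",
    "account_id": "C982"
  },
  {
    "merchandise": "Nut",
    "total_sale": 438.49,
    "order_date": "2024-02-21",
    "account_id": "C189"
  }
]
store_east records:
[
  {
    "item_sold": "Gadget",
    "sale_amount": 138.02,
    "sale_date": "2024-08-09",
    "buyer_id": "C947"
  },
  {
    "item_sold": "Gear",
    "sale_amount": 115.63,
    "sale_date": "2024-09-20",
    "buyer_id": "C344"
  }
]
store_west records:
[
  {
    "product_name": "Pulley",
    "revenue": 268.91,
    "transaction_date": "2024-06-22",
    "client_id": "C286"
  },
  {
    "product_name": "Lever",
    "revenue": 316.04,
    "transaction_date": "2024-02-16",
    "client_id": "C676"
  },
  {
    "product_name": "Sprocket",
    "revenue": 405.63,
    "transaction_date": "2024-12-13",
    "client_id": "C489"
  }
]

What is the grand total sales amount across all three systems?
1781.43

Schema reconciliation - all amount fields map to sale amount:

store_central (total_sale): 537.2
store_east (sale_amount): 253.65
store_west (revenue): 990.58

Grand total: 1781.43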